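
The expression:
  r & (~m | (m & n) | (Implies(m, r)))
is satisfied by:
  {r: True}


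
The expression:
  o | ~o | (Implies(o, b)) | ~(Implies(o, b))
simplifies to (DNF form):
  True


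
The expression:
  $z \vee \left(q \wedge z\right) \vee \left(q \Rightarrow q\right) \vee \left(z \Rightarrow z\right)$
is always true.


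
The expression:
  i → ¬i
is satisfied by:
  {i: False}


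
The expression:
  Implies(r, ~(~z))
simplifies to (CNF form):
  z | ~r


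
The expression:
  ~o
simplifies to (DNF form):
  ~o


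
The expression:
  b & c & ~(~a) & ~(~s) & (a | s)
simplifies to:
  a & b & c & s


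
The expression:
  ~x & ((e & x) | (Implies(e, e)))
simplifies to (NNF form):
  ~x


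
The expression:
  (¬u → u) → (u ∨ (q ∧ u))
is always true.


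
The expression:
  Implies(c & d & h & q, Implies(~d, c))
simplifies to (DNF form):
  True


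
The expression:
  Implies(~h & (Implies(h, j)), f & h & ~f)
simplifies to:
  h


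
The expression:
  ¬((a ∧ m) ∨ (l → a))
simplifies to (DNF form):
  l ∧ ¬a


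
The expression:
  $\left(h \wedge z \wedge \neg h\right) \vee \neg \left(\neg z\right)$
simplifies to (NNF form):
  $z$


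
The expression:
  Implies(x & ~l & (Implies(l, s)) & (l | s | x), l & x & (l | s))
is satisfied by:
  {l: True, x: False}
  {x: False, l: False}
  {x: True, l: True}


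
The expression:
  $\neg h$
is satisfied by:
  {h: False}


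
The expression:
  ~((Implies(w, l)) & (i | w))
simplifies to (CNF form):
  (w | ~i) & (w | ~w) & (~i | ~l) & (~l | ~w)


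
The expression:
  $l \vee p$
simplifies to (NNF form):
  $l \vee p$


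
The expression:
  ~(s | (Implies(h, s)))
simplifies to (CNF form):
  h & ~s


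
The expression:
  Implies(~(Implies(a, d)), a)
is always true.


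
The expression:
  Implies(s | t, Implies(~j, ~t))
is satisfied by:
  {j: True, t: False}
  {t: False, j: False}
  {t: True, j: True}


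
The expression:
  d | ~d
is always true.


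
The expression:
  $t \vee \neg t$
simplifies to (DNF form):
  $\text{True}$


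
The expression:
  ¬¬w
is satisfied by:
  {w: True}


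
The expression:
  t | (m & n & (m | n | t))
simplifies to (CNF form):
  (m | t) & (n | t)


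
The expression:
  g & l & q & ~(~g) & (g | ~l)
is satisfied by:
  {g: True, q: True, l: True}


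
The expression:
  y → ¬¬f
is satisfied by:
  {f: True, y: False}
  {y: False, f: False}
  {y: True, f: True}


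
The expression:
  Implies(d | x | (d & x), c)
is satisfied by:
  {c: True, x: False, d: False}
  {d: True, c: True, x: False}
  {c: True, x: True, d: False}
  {d: True, c: True, x: True}
  {d: False, x: False, c: False}


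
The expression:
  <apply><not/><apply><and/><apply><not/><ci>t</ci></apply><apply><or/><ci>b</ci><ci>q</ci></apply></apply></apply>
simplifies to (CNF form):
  <apply><and/><apply><or/><ci>t</ci><apply><not/><ci>b</ci></apply></apply><apply><or/><ci>t</ci><apply><not/><ci>q</ci></apply></apply></apply>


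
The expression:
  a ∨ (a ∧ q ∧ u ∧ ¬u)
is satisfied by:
  {a: True}


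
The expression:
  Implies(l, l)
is always true.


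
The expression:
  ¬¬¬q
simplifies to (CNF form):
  ¬q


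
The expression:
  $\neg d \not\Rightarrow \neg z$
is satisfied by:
  {z: True, d: False}


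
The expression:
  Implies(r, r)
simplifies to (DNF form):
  True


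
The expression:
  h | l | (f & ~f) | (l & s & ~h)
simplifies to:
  h | l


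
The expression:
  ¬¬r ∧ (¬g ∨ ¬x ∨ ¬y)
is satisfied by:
  {r: True, x: False, y: False, g: False}
  {r: True, g: True, x: False, y: False}
  {r: True, y: True, x: False, g: False}
  {r: True, g: True, y: True, x: False}
  {r: True, x: True, y: False, g: False}
  {r: True, g: True, x: True, y: False}
  {r: True, y: True, x: True, g: False}


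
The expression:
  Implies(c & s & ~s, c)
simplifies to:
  True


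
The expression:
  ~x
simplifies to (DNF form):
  ~x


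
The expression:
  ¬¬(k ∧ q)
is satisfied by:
  {q: True, k: True}


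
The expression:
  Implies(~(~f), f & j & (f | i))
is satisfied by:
  {j: True, f: False}
  {f: False, j: False}
  {f: True, j: True}


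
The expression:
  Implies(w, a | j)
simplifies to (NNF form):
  a | j | ~w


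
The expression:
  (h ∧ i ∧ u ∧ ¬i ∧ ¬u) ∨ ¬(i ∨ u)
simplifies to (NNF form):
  ¬i ∧ ¬u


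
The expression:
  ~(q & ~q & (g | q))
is always true.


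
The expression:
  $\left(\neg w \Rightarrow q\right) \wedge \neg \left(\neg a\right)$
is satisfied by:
  {a: True, q: True, w: True}
  {a: True, q: True, w: False}
  {a: True, w: True, q: False}


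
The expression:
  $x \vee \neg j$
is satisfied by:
  {x: True, j: False}
  {j: False, x: False}
  {j: True, x: True}


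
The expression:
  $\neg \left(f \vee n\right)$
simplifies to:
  $\neg f \wedge \neg n$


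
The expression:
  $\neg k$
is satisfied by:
  {k: False}


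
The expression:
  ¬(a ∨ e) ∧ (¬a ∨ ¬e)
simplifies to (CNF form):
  ¬a ∧ ¬e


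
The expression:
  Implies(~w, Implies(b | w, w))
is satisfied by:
  {w: True, b: False}
  {b: False, w: False}
  {b: True, w: True}


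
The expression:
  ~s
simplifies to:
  ~s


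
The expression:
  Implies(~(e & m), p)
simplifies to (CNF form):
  (e | p) & (m | p)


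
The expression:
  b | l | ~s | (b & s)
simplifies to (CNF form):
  b | l | ~s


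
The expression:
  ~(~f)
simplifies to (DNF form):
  f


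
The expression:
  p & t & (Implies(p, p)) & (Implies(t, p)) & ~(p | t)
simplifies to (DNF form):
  False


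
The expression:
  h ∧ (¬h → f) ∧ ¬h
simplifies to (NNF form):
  False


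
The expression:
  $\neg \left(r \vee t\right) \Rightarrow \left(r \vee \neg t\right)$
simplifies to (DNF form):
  $\text{True}$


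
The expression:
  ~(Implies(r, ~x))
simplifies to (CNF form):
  r & x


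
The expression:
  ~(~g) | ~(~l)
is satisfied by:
  {l: True, g: True}
  {l: True, g: False}
  {g: True, l: False}


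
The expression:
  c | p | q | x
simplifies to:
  c | p | q | x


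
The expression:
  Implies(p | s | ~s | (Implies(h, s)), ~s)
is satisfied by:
  {s: False}


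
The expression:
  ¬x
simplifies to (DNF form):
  ¬x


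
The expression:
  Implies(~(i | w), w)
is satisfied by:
  {i: True, w: True}
  {i: True, w: False}
  {w: True, i: False}


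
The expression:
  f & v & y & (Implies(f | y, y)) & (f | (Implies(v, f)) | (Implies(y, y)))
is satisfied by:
  {f: True, y: True, v: True}


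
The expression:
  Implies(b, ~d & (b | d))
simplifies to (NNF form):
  ~b | ~d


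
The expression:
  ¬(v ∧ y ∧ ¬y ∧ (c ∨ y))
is always true.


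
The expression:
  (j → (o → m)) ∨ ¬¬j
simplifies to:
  True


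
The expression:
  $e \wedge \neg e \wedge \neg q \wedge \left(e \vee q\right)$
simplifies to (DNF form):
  $\text{False}$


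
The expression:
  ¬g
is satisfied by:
  {g: False}


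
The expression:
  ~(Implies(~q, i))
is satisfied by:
  {q: False, i: False}


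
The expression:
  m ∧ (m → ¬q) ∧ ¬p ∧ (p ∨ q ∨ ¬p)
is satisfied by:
  {m: True, q: False, p: False}


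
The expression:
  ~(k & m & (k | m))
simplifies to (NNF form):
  ~k | ~m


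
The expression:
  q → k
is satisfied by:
  {k: True, q: False}
  {q: False, k: False}
  {q: True, k: True}


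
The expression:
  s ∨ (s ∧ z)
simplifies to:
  s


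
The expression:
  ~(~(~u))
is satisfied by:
  {u: False}


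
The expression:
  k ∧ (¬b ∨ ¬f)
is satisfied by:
  {k: True, b: False, f: False}
  {f: True, k: True, b: False}
  {b: True, k: True, f: False}


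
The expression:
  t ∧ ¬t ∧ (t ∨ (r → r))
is never true.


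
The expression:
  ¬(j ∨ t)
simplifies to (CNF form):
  ¬j ∧ ¬t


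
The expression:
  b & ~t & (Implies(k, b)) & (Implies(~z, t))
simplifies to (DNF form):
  b & z & ~t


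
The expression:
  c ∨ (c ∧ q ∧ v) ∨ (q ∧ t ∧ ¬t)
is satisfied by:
  {c: True}


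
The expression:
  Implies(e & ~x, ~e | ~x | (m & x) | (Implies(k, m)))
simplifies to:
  True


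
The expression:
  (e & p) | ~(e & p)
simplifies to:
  True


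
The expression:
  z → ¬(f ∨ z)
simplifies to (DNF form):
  ¬z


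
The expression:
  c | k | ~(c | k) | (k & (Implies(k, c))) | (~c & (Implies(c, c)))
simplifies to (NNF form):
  True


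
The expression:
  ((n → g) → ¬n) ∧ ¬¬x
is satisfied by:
  {x: True, g: False, n: False}
  {n: True, x: True, g: False}
  {g: True, x: True, n: False}


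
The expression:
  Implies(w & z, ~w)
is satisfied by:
  {w: False, z: False}
  {z: True, w: False}
  {w: True, z: False}


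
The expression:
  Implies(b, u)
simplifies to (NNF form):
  u | ~b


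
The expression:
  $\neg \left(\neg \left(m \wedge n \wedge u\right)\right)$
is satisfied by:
  {m: True, u: True, n: True}


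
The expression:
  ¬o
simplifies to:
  ¬o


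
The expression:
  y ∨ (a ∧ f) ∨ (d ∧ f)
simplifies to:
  y ∨ (a ∧ f) ∨ (d ∧ f)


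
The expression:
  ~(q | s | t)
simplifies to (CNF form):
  ~q & ~s & ~t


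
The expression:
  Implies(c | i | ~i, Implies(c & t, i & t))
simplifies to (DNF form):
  i | ~c | ~t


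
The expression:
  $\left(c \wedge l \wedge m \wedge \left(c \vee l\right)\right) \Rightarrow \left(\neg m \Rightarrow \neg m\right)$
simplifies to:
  $\text{True}$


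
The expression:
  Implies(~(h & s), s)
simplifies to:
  s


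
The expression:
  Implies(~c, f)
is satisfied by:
  {c: True, f: True}
  {c: True, f: False}
  {f: True, c: False}


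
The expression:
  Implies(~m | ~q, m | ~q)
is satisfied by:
  {m: True, q: False}
  {q: False, m: False}
  {q: True, m: True}


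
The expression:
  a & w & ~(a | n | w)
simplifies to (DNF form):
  False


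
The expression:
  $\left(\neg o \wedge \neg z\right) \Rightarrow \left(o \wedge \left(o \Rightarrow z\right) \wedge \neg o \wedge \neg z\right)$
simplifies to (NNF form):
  $o \vee z$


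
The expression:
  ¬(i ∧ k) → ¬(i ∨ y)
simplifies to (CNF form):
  (i ∨ ¬i) ∧ (i ∨ ¬y) ∧ (k ∨ ¬i) ∧ (k ∨ ¬y)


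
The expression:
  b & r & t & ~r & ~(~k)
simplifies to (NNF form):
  False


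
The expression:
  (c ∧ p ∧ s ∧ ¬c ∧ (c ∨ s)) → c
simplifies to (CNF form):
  True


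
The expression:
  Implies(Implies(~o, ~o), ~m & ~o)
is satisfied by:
  {o: False, m: False}


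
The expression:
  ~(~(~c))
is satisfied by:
  {c: False}


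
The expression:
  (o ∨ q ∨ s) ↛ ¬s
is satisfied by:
  {s: True}


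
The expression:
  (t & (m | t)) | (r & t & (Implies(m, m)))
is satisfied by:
  {t: True}


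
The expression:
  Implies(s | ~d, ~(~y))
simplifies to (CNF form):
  (d | y) & (y | ~s)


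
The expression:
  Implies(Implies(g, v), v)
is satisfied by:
  {v: True, g: True}
  {v: True, g: False}
  {g: True, v: False}


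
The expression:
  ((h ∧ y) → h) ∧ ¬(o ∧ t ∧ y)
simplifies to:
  ¬o ∨ ¬t ∨ ¬y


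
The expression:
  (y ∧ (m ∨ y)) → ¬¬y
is always true.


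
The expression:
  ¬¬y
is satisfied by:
  {y: True}


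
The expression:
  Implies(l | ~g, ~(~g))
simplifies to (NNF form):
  g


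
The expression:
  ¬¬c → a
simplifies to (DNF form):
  a ∨ ¬c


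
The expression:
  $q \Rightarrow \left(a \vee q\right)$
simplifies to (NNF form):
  $\text{True}$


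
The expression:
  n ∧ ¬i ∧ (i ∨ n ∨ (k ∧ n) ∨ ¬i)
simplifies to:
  n ∧ ¬i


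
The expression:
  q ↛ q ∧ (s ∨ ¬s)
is never true.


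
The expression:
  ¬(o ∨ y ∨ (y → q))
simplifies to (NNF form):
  False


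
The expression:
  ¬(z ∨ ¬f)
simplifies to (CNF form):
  f ∧ ¬z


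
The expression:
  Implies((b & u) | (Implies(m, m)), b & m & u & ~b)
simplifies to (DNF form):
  False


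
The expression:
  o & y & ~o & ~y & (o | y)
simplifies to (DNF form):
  False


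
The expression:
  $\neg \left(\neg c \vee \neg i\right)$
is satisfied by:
  {c: True, i: True}


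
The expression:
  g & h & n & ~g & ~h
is never true.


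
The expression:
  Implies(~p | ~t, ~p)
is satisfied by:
  {t: True, p: False}
  {p: False, t: False}
  {p: True, t: True}


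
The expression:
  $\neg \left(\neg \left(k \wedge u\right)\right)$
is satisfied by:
  {u: True, k: True}


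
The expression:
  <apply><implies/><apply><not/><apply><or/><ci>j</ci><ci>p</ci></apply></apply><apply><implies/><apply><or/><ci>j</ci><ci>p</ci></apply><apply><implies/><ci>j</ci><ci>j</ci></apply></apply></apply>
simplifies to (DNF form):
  <true/>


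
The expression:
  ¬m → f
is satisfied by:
  {m: True, f: True}
  {m: True, f: False}
  {f: True, m: False}


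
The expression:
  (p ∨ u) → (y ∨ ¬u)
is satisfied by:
  {y: True, u: False}
  {u: False, y: False}
  {u: True, y: True}


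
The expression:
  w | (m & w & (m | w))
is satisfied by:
  {w: True}


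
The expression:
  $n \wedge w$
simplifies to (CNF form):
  $n \wedge w$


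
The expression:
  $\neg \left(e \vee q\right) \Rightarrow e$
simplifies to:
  $e \vee q$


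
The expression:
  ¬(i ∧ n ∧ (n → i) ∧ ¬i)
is always true.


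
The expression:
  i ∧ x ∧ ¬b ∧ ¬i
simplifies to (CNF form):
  False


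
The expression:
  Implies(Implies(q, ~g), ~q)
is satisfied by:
  {g: True, q: False}
  {q: False, g: False}
  {q: True, g: True}


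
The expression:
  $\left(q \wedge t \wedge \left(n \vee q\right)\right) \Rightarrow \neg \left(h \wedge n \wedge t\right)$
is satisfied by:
  {h: False, t: False, n: False, q: False}
  {q: True, h: False, t: False, n: False}
  {n: True, h: False, t: False, q: False}
  {q: True, n: True, h: False, t: False}
  {t: True, q: False, h: False, n: False}
  {q: True, t: True, h: False, n: False}
  {n: True, t: True, q: False, h: False}
  {q: True, n: True, t: True, h: False}
  {h: True, n: False, t: False, q: False}
  {q: True, h: True, n: False, t: False}
  {n: True, h: True, q: False, t: False}
  {q: True, n: True, h: True, t: False}
  {t: True, h: True, n: False, q: False}
  {q: True, t: True, h: True, n: False}
  {n: True, t: True, h: True, q: False}


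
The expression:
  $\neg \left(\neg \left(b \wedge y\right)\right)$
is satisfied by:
  {b: True, y: True}


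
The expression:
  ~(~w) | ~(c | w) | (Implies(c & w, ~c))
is always true.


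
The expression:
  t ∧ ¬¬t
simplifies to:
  t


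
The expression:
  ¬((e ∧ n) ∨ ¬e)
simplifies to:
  e ∧ ¬n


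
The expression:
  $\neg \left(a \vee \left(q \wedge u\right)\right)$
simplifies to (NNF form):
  $\neg a \wedge \left(\neg q \vee \neg u\right)$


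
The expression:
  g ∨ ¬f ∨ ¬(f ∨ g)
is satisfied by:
  {g: True, f: False}
  {f: False, g: False}
  {f: True, g: True}


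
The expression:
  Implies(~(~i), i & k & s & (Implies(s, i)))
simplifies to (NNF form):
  ~i | (k & s)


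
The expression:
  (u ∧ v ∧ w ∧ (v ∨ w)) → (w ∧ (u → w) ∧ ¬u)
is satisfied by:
  {w: False, v: False, u: False}
  {u: True, w: False, v: False}
  {v: True, w: False, u: False}
  {u: True, v: True, w: False}
  {w: True, u: False, v: False}
  {u: True, w: True, v: False}
  {v: True, w: True, u: False}


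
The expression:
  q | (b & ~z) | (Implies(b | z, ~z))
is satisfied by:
  {q: True, z: False}
  {z: False, q: False}
  {z: True, q: True}


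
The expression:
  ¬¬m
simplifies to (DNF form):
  m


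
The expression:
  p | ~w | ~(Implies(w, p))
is always true.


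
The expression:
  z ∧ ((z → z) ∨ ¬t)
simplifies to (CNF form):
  z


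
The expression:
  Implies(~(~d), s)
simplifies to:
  s | ~d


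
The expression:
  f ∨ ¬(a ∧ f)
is always true.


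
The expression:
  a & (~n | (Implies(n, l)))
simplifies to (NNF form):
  a & (l | ~n)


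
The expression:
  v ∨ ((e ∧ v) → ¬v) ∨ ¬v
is always true.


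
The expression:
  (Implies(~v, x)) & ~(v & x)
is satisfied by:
  {x: True, v: False}
  {v: True, x: False}


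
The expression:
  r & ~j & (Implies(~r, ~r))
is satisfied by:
  {r: True, j: False}


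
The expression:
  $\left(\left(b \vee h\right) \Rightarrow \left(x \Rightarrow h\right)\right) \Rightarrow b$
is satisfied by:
  {b: True}


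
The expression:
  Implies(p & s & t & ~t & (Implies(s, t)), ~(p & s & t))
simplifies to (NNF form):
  True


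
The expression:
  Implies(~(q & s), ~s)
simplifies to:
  q | ~s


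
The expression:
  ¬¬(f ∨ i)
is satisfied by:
  {i: True, f: True}
  {i: True, f: False}
  {f: True, i: False}


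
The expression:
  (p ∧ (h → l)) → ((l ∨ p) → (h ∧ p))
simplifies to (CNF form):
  h ∨ ¬p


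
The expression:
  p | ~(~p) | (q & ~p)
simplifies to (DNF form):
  p | q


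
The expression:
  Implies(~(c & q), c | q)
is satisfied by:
  {q: True, c: True}
  {q: True, c: False}
  {c: True, q: False}


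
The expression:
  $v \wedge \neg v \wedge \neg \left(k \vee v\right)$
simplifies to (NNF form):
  $\text{False}$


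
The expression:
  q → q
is always true.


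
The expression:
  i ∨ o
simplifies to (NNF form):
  i ∨ o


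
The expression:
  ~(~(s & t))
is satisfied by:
  {t: True, s: True}


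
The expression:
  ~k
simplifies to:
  ~k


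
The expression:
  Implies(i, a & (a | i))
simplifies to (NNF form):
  a | ~i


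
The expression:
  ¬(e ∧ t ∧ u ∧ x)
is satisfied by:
  {u: False, e: False, t: False, x: False}
  {x: True, u: False, e: False, t: False}
  {t: True, u: False, e: False, x: False}
  {x: True, t: True, u: False, e: False}
  {e: True, x: False, u: False, t: False}
  {x: True, e: True, u: False, t: False}
  {t: True, e: True, x: False, u: False}
  {x: True, t: True, e: True, u: False}
  {u: True, t: False, e: False, x: False}
  {x: True, u: True, t: False, e: False}
  {t: True, u: True, x: False, e: False}
  {x: True, t: True, u: True, e: False}
  {e: True, u: True, t: False, x: False}
  {x: True, e: True, u: True, t: False}
  {t: True, e: True, u: True, x: False}


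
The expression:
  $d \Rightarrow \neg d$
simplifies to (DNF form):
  $\neg d$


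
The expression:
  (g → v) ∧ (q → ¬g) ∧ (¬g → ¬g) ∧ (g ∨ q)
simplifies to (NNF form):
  (g ∨ q) ∧ (q ∨ v) ∧ (¬g ∨ ¬q)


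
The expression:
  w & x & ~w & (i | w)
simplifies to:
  False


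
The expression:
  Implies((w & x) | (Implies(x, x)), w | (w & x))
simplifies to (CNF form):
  w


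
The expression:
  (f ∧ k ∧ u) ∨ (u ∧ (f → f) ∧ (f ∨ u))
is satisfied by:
  {u: True}


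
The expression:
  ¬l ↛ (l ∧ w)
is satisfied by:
  {l: False}


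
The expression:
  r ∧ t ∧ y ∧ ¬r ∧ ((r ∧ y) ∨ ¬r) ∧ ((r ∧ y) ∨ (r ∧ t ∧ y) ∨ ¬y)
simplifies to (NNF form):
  False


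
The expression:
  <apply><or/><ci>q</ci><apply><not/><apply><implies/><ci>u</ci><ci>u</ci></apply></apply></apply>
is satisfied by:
  {q: True}


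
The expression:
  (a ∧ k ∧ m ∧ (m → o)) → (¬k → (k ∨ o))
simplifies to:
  True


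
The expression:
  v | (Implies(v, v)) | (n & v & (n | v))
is always true.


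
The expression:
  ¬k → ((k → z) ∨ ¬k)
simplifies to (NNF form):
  True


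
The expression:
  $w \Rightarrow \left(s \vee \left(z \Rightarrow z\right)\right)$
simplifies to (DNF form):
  $\text{True}$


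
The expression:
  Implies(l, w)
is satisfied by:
  {w: True, l: False}
  {l: False, w: False}
  {l: True, w: True}


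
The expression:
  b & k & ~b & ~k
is never true.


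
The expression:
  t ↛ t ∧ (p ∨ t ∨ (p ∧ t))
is never true.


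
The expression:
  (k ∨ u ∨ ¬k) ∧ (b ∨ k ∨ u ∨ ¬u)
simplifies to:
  True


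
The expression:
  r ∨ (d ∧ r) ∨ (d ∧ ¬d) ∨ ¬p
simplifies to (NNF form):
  r ∨ ¬p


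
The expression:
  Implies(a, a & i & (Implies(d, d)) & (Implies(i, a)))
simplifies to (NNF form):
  i | ~a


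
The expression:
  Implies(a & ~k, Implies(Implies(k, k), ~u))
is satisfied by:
  {k: True, u: False, a: False}
  {u: False, a: False, k: False}
  {a: True, k: True, u: False}
  {a: True, u: False, k: False}
  {k: True, u: True, a: False}
  {u: True, k: False, a: False}
  {a: True, u: True, k: True}


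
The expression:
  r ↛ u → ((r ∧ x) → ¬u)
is always true.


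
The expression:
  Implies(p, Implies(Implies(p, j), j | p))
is always true.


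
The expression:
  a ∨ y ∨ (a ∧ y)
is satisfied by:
  {a: True, y: True}
  {a: True, y: False}
  {y: True, a: False}


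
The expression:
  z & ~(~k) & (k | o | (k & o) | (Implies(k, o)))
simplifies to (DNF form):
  k & z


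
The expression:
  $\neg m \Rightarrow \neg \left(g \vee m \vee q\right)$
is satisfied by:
  {m: True, q: False, g: False}
  {m: True, g: True, q: False}
  {m: True, q: True, g: False}
  {m: True, g: True, q: True}
  {g: False, q: False, m: False}


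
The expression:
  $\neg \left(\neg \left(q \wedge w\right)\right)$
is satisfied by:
  {w: True, q: True}


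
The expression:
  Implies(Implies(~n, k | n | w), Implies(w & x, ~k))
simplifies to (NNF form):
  ~k | ~w | ~x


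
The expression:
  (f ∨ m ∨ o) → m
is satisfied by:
  {m: True, f: False, o: False}
  {m: True, o: True, f: False}
  {m: True, f: True, o: False}
  {m: True, o: True, f: True}
  {o: False, f: False, m: False}


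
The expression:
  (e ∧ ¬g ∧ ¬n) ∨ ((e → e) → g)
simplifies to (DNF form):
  g ∨ (e ∧ ¬n)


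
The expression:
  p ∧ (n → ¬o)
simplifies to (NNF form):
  p ∧ (¬n ∨ ¬o)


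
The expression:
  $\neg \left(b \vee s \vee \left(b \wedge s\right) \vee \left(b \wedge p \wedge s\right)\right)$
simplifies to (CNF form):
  $\neg b \wedge \neg s$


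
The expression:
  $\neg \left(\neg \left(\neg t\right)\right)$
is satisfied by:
  {t: False}


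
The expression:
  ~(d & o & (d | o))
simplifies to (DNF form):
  ~d | ~o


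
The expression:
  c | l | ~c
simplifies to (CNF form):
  True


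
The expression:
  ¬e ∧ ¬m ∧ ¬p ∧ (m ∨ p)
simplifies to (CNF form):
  False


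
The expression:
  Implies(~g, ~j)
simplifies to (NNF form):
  g | ~j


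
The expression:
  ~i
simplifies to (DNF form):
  ~i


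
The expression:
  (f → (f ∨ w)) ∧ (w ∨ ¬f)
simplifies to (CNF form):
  w ∨ ¬f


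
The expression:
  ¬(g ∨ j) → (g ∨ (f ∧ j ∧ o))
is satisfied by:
  {g: True, j: True}
  {g: True, j: False}
  {j: True, g: False}


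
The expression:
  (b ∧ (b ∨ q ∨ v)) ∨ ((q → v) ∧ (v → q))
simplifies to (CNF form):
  (b ∨ q ∨ ¬q) ∧ (b ∨ q ∨ ¬v) ∧ (b ∨ v ∨ ¬q) ∧ (b ∨ v ∨ ¬v)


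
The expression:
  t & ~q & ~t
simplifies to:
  False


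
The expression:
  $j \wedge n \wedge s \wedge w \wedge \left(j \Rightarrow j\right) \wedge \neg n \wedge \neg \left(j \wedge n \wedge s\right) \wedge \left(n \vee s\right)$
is never true.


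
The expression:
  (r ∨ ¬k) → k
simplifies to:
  k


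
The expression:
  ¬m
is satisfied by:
  {m: False}


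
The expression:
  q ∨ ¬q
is always true.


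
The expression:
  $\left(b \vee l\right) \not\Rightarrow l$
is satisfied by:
  {b: True, l: False}


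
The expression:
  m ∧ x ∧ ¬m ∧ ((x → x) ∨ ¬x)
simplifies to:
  False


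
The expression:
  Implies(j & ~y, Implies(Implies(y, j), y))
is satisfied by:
  {y: True, j: False}
  {j: False, y: False}
  {j: True, y: True}


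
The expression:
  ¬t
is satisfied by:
  {t: False}


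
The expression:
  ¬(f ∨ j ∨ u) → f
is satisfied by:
  {j: True, u: True, f: True}
  {j: True, u: True, f: False}
  {j: True, f: True, u: False}
  {j: True, f: False, u: False}
  {u: True, f: True, j: False}
  {u: True, f: False, j: False}
  {f: True, u: False, j: False}


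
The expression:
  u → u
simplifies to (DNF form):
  True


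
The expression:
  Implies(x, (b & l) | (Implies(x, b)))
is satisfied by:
  {b: True, x: False}
  {x: False, b: False}
  {x: True, b: True}


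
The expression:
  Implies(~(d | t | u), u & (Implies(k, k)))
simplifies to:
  d | t | u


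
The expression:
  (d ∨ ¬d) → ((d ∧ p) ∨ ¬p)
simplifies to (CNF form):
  d ∨ ¬p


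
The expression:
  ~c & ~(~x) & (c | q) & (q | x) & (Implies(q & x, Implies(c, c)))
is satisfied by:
  {x: True, q: True, c: False}


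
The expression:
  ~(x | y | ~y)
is never true.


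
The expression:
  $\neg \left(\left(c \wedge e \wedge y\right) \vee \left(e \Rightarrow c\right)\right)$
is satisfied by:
  {e: True, c: False}


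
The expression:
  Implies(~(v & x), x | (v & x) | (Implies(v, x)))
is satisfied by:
  {x: True, v: False}
  {v: False, x: False}
  {v: True, x: True}


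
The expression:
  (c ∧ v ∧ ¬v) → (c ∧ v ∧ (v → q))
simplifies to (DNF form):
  True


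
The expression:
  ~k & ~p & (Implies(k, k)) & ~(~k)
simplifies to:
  False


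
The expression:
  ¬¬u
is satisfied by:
  {u: True}


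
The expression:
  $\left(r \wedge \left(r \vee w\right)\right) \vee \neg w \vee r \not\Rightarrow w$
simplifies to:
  $r \vee \neg w$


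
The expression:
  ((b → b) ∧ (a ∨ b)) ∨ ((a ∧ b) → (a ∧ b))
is always true.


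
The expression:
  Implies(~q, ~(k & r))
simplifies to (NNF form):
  q | ~k | ~r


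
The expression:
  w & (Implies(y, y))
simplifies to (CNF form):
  w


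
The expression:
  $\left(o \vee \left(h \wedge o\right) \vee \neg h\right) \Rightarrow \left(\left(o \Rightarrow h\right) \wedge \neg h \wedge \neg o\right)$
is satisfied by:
  {o: False}


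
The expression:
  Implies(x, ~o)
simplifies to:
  ~o | ~x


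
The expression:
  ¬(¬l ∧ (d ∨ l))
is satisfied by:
  {l: True, d: False}
  {d: False, l: False}
  {d: True, l: True}


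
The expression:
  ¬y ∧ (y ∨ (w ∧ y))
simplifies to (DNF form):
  False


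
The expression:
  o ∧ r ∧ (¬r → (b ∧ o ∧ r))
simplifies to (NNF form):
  o ∧ r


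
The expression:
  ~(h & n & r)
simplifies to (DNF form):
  ~h | ~n | ~r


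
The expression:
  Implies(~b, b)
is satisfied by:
  {b: True}


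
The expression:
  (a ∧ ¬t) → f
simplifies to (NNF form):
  f ∨ t ∨ ¬a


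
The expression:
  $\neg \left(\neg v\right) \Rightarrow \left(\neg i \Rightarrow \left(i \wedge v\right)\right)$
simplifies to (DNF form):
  $i \vee \neg v$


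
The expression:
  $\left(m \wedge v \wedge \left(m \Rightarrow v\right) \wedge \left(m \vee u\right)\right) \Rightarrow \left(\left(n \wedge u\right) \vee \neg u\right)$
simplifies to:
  $n \vee \neg m \vee \neg u \vee \neg v$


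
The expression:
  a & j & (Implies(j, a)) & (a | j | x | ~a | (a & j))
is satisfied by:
  {a: True, j: True}


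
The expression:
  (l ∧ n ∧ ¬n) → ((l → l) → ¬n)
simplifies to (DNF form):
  True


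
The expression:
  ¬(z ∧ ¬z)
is always true.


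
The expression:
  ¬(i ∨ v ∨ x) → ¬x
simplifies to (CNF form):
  True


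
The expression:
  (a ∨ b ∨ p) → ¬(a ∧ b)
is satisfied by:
  {a: False, b: False}
  {b: True, a: False}
  {a: True, b: False}


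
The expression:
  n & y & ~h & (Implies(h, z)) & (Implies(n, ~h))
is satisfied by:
  {y: True, n: True, h: False}


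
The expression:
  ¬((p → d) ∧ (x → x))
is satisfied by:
  {p: True, d: False}


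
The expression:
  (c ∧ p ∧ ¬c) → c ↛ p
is always true.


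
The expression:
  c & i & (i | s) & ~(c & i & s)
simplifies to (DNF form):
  c & i & ~s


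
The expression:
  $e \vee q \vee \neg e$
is always true.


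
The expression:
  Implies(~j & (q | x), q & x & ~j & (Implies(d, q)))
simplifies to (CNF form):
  (j | q | ~q) & (j | q | ~x) & (j | x | ~q) & (j | x | ~x)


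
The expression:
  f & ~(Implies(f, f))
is never true.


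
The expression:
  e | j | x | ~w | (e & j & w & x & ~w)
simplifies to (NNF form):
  e | j | x | ~w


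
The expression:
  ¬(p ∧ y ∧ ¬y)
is always true.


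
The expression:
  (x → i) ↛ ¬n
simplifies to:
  n ∧ (i ∨ ¬x)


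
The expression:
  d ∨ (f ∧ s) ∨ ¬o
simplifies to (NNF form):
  d ∨ (f ∧ s) ∨ ¬o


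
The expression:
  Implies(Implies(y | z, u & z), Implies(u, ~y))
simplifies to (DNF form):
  ~u | ~y | ~z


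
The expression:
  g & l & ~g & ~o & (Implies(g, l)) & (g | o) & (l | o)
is never true.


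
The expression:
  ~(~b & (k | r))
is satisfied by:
  {b: True, r: False, k: False}
  {b: True, k: True, r: False}
  {b: True, r: True, k: False}
  {b: True, k: True, r: True}
  {k: False, r: False, b: False}


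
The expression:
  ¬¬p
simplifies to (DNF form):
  p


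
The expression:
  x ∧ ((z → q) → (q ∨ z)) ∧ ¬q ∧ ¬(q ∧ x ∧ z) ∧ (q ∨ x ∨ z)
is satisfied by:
  {z: True, x: True, q: False}


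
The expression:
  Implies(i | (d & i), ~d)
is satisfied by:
  {d: False, i: False}
  {i: True, d: False}
  {d: True, i: False}


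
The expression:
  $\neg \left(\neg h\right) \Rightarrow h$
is always true.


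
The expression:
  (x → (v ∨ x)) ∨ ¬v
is always true.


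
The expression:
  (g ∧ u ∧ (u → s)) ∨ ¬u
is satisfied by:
  {g: True, s: True, u: False}
  {g: True, s: False, u: False}
  {s: True, g: False, u: False}
  {g: False, s: False, u: False}
  {g: True, u: True, s: True}


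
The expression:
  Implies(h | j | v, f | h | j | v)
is always true.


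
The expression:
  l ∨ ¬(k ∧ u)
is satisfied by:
  {l: True, u: False, k: False}
  {u: False, k: False, l: False}
  {l: True, k: True, u: False}
  {k: True, u: False, l: False}
  {l: True, u: True, k: False}
  {u: True, l: False, k: False}
  {l: True, k: True, u: True}


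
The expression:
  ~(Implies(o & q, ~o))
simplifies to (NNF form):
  o & q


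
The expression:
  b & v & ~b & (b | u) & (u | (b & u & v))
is never true.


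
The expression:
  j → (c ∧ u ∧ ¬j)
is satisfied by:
  {j: False}


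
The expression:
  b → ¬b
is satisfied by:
  {b: False}


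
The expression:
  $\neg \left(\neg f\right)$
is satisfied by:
  {f: True}


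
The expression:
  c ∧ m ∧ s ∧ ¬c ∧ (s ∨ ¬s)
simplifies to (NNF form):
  False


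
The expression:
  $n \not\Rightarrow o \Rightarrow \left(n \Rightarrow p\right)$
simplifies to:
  $o \vee p \vee \neg n$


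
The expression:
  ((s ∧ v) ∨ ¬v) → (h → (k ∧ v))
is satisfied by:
  {v: True, k: True, s: False, h: False}
  {v: True, s: False, k: False, h: False}
  {v: True, k: True, s: True, h: False}
  {v: True, s: True, k: False, h: False}
  {k: True, v: False, s: False, h: False}
  {v: False, s: False, k: False, h: False}
  {k: True, s: True, v: False, h: False}
  {s: True, v: False, k: False, h: False}
  {h: True, k: True, v: True, s: False}
  {h: True, v: True, s: False, k: False}
  {h: True, k: True, v: True, s: True}


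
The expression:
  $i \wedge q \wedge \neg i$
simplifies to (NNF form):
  $\text{False}$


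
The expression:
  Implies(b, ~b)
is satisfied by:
  {b: False}


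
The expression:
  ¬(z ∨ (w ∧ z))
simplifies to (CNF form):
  ¬z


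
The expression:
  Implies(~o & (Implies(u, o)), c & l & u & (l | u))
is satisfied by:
  {o: True, u: True}
  {o: True, u: False}
  {u: True, o: False}


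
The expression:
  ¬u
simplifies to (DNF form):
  ¬u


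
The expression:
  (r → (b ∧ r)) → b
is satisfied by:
  {r: True, b: True}
  {r: True, b: False}
  {b: True, r: False}


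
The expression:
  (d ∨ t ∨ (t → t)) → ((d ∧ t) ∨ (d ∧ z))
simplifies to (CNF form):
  d ∧ (t ∨ z)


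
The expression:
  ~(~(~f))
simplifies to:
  ~f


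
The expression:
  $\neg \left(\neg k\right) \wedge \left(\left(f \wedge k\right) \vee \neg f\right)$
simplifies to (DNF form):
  $k$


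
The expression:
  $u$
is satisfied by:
  {u: True}


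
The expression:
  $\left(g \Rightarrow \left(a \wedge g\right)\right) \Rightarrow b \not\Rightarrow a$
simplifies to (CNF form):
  $\neg a \wedge \left(b \vee g\right)$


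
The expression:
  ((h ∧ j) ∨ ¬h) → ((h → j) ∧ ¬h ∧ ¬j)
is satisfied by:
  {j: False}


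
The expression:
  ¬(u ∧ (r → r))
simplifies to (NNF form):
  ¬u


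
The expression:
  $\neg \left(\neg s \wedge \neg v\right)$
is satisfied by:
  {v: True, s: True}
  {v: True, s: False}
  {s: True, v: False}


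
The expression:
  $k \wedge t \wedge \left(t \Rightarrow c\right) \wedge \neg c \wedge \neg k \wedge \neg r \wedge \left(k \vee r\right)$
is never true.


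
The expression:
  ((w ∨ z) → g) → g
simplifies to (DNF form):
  g ∨ w ∨ z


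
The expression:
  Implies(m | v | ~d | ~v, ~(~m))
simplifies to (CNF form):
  m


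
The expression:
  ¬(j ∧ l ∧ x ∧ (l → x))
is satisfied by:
  {l: False, x: False, j: False}
  {j: True, l: False, x: False}
  {x: True, l: False, j: False}
  {j: True, x: True, l: False}
  {l: True, j: False, x: False}
  {j: True, l: True, x: False}
  {x: True, l: True, j: False}


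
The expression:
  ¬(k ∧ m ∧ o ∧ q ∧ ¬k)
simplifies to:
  True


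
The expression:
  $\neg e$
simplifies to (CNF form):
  $\neg e$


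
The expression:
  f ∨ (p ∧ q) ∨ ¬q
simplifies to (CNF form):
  f ∨ p ∨ ¬q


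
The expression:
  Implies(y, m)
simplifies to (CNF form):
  m | ~y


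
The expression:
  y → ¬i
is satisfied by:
  {y: False, i: False}
  {i: True, y: False}
  {y: True, i: False}


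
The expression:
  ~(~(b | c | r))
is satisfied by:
  {r: True, b: True, c: True}
  {r: True, b: True, c: False}
  {r: True, c: True, b: False}
  {r: True, c: False, b: False}
  {b: True, c: True, r: False}
  {b: True, c: False, r: False}
  {c: True, b: False, r: False}


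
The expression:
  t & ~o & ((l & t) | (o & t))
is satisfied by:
  {t: True, l: True, o: False}


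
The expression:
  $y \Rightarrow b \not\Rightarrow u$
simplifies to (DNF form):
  $\left(b \wedge \neg u\right) \vee \neg y$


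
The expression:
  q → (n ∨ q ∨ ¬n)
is always true.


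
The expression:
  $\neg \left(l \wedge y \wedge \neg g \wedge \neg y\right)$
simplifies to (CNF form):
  $\text{True}$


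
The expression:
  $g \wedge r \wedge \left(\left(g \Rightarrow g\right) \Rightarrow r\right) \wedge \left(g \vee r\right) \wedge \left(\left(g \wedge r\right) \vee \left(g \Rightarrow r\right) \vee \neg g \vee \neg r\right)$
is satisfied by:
  {r: True, g: True}


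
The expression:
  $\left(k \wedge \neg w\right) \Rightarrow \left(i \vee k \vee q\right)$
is always true.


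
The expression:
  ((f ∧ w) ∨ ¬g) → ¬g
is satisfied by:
  {w: False, g: False, f: False}
  {f: True, w: False, g: False}
  {g: True, w: False, f: False}
  {f: True, g: True, w: False}
  {w: True, f: False, g: False}
  {f: True, w: True, g: False}
  {g: True, w: True, f: False}


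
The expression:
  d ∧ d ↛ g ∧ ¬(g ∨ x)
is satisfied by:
  {d: True, x: False, g: False}


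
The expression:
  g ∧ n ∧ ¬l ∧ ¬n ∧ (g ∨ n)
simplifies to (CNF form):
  False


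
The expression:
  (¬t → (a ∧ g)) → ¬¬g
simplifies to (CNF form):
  g ∨ ¬t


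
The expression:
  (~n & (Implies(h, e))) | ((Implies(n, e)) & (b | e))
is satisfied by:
  {e: True, b: True, h: False, n: False}
  {e: True, b: False, h: False, n: False}
  {e: True, h: True, b: True, n: False}
  {e: True, h: True, b: False, n: False}
  {n: True, e: True, b: True, h: False}
  {n: True, e: True, b: False, h: False}
  {n: True, e: True, h: True, b: True}
  {n: True, e: True, h: True, b: False}
  {b: True, e: False, h: False, n: False}
  {e: False, b: False, h: False, n: False}
  {h: True, b: True, e: False, n: False}


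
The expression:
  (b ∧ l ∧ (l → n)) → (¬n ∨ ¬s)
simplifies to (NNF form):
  ¬b ∨ ¬l ∨ ¬n ∨ ¬s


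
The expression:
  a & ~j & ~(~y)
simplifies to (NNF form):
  a & y & ~j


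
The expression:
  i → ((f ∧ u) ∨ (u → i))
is always true.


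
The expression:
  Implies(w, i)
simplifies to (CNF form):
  i | ~w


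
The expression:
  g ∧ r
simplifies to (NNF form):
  g ∧ r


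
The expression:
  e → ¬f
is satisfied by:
  {e: False, f: False}
  {f: True, e: False}
  {e: True, f: False}


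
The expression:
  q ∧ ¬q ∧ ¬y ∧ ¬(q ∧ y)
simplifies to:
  False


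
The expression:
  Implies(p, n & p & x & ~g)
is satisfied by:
  {n: True, x: True, p: False, g: False}
  {n: True, x: False, p: False, g: False}
  {x: True, g: False, n: False, p: False}
  {g: False, x: False, n: False, p: False}
  {g: True, n: True, x: True, p: False}
  {g: True, n: True, x: False, p: False}
  {g: True, x: True, n: False, p: False}
  {g: True, x: False, n: False, p: False}
  {p: True, n: True, x: True, g: False}


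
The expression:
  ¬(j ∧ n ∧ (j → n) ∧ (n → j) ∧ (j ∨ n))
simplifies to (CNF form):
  ¬j ∨ ¬n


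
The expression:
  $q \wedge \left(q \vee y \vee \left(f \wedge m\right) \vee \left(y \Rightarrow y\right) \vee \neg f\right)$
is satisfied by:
  {q: True}


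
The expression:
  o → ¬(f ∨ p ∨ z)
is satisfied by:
  {p: False, z: False, o: False, f: False}
  {f: True, p: False, z: False, o: False}
  {z: True, f: False, p: False, o: False}
  {f: True, z: True, p: False, o: False}
  {p: True, f: False, z: False, o: False}
  {f: True, p: True, z: False, o: False}
  {z: True, p: True, f: False, o: False}
  {f: True, z: True, p: True, o: False}
  {o: True, f: False, p: False, z: False}


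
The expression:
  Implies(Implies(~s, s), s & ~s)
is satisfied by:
  {s: False}


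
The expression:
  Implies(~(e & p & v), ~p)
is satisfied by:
  {v: True, e: True, p: False}
  {v: True, e: False, p: False}
  {e: True, v: False, p: False}
  {v: False, e: False, p: False}
  {v: True, p: True, e: True}


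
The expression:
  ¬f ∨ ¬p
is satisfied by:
  {p: False, f: False}
  {f: True, p: False}
  {p: True, f: False}


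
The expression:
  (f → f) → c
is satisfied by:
  {c: True}


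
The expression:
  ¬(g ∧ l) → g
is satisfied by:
  {g: True}
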